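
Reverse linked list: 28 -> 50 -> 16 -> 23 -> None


Step 1: curr=28, set curr.next=prev(None) | reversed so far: 28
Step 2: curr=50, set curr.next=prev(28) | reversed so far: 50 -> 28
Step 3: curr=16, set curr.next=prev(50) | reversed so far: 16 -> 50 -> 28
Step 4: curr=23, set curr.next=prev(16) | reversed so far: 23 -> 16 -> 50 -> 28

23 -> 16 -> 50 -> 28 -> None


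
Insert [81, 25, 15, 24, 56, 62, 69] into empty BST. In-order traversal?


Insert 81: root
Insert 25: L from 81
Insert 15: L from 81 -> L from 25
Insert 24: L from 81 -> L from 25 -> R from 15
Insert 56: L from 81 -> R from 25
Insert 62: L from 81 -> R from 25 -> R from 56
Insert 69: L from 81 -> R from 25 -> R from 56 -> R from 62

In-order: [15, 24, 25, 56, 62, 69, 81]


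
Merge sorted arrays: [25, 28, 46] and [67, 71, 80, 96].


Take 25 from A
Take 28 from A
Take 46 from A

Merged: [25, 28, 46, 67, 71, 80, 96]


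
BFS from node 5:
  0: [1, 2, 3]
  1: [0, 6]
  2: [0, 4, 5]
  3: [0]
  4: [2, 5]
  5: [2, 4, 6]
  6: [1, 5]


Visit 5, enqueue [2, 4, 6]
Visit 2, enqueue [0]
Visit 4, enqueue []
Visit 6, enqueue [1]
Visit 0, enqueue [3]
Visit 1, enqueue []
Visit 3, enqueue []

BFS order: [5, 2, 4, 6, 0, 1, 3]


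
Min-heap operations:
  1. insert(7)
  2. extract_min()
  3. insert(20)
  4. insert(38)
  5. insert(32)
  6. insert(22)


insert(7) -> [7]
extract_min()->7, []
insert(20) -> [20]
insert(38) -> [20, 38]
insert(32) -> [20, 38, 32]
insert(22) -> [20, 22, 32, 38]

Final heap: [20, 22, 32, 38]


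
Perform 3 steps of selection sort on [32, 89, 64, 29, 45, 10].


Initial: [32, 89, 64, 29, 45, 10]
Step 1: min=10 at 5
  Swap: [10, 89, 64, 29, 45, 32]
Step 2: min=29 at 3
  Swap: [10, 29, 64, 89, 45, 32]
Step 3: min=32 at 5
  Swap: [10, 29, 32, 89, 45, 64]

After 3 steps: [10, 29, 32, 89, 45, 64]


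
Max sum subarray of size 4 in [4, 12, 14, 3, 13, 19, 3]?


[0:4]: 33
[1:5]: 42
[2:6]: 49
[3:7]: 38

Max: 49 at [2:6]


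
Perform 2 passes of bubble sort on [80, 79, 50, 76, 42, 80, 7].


Initial: [80, 79, 50, 76, 42, 80, 7]
Pass 1: [79, 50, 76, 42, 80, 7, 80] (5 swaps)
Pass 2: [50, 76, 42, 79, 7, 80, 80] (4 swaps)

After 2 passes: [50, 76, 42, 79, 7, 80, 80]


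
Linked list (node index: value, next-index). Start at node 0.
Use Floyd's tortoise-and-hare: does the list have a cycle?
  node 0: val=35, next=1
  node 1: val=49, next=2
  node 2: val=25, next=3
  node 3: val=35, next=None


Floyd's tortoise (slow, +1) and hare (fast, +2):
  init: slow=0, fast=0
  step 1: slow=1, fast=2
  step 2: fast 2->3->None, no cycle

Cycle: no


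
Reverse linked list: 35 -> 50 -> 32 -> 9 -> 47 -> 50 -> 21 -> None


Step 1: curr=35, set curr.next=prev(None) | reversed so far: 35
Step 2: curr=50, set curr.next=prev(35) | reversed so far: 50 -> 35
Step 3: curr=32, set curr.next=prev(50) | reversed so far: 32 -> 50 -> 35
Step 4: curr=9, set curr.next=prev(32) | reversed so far: 9 -> 32 -> 50 -> 35
Step 5: curr=47, set curr.next=prev(9) | reversed so far: 47 -> 9 -> 32 -> 50 -> 35
Step 6: curr=50, set curr.next=prev(47) | reversed so far: 50 -> 47 -> 9 -> 32 -> 50 -> 35
Step 7: curr=21, set curr.next=prev(50) | reversed so far: 21 -> 50 -> 47 -> 9 -> 32 -> 50 -> 35

21 -> 50 -> 47 -> 9 -> 32 -> 50 -> 35 -> None


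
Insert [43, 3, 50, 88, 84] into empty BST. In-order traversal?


Insert 43: root
Insert 3: L from 43
Insert 50: R from 43
Insert 88: R from 43 -> R from 50
Insert 84: R from 43 -> R from 50 -> L from 88

In-order: [3, 43, 50, 84, 88]


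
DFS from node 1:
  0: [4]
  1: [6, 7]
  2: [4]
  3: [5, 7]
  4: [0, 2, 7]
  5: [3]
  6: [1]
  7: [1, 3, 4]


Visit 1, push [7, 6]
Visit 6, push []
Visit 7, push [4, 3]
Visit 3, push [5]
Visit 5, push []
Visit 4, push [2, 0]
Visit 0, push []
Visit 2, push []

DFS order: [1, 6, 7, 3, 5, 4, 0, 2]


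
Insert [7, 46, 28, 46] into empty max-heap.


Insert 7: [7]
Insert 46: [46, 7]
Insert 28: [46, 7, 28]
Insert 46: [46, 46, 28, 7]

Final heap: [46, 46, 28, 7]


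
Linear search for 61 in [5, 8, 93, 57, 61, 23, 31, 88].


i=0: 5!=61
i=1: 8!=61
i=2: 93!=61
i=3: 57!=61
i=4: 61==61 found!

Found at 4, 5 comps


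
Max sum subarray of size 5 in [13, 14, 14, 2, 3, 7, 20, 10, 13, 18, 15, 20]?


[0:5]: 46
[1:6]: 40
[2:7]: 46
[3:8]: 42
[4:9]: 53
[5:10]: 68
[6:11]: 76
[7:12]: 76

Max: 76 at [6:11]


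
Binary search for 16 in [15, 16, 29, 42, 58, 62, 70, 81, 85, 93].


Step 1: lo=0, hi=9, mid=4, val=58
Step 2: lo=0, hi=3, mid=1, val=16

Found at index 1


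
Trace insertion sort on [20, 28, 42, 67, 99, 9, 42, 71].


Initial: [20, 28, 42, 67, 99, 9, 42, 71]
Insert 28: [20, 28, 42, 67, 99, 9, 42, 71]
Insert 42: [20, 28, 42, 67, 99, 9, 42, 71]
Insert 67: [20, 28, 42, 67, 99, 9, 42, 71]
Insert 99: [20, 28, 42, 67, 99, 9, 42, 71]
Insert 9: [9, 20, 28, 42, 67, 99, 42, 71]
Insert 42: [9, 20, 28, 42, 42, 67, 99, 71]
Insert 71: [9, 20, 28, 42, 42, 67, 71, 99]

Sorted: [9, 20, 28, 42, 42, 67, 71, 99]


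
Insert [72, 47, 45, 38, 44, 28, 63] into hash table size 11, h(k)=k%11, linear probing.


Insert 72: h=6 -> slot 6
Insert 47: h=3 -> slot 3
Insert 45: h=1 -> slot 1
Insert 38: h=5 -> slot 5
Insert 44: h=0 -> slot 0
Insert 28: h=6, 1 probes -> slot 7
Insert 63: h=8 -> slot 8

Table: [44, 45, None, 47, None, 38, 72, 28, 63, None, None]


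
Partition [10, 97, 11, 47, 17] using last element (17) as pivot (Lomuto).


Pivot: 17
  10 <= 17: advance i (no swap)
  11 <= 17: swap -> [10, 11, 97, 47, 17]
Place pivot at 2: [10, 11, 17, 47, 97]

Partitioned: [10, 11, 17, 47, 97]


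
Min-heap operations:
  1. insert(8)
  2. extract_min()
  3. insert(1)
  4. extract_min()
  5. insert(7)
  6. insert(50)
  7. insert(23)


insert(8) -> [8]
extract_min()->8, []
insert(1) -> [1]
extract_min()->1, []
insert(7) -> [7]
insert(50) -> [7, 50]
insert(23) -> [7, 50, 23]

Final heap: [7, 50, 23]


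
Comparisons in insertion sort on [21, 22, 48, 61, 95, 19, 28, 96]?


Algorithm: insertion sort
Input: [21, 22, 48, 61, 95, 19, 28, 96]
Sorted: [19, 21, 22, 28, 48, 61, 95, 96]

14


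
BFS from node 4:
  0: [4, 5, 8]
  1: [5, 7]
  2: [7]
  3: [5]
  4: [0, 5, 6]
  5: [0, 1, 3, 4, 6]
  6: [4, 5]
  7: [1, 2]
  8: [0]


Visit 4, enqueue [0, 5, 6]
Visit 0, enqueue [8]
Visit 5, enqueue [1, 3]
Visit 6, enqueue []
Visit 8, enqueue []
Visit 1, enqueue [7]
Visit 3, enqueue []
Visit 7, enqueue [2]
Visit 2, enqueue []

BFS order: [4, 0, 5, 6, 8, 1, 3, 7, 2]


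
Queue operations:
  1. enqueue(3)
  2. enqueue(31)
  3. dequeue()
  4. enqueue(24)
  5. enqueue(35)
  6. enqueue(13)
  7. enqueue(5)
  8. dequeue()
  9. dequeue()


enqueue(3) -> [3]
enqueue(31) -> [3, 31]
dequeue()->3, [31]
enqueue(24) -> [31, 24]
enqueue(35) -> [31, 24, 35]
enqueue(13) -> [31, 24, 35, 13]
enqueue(5) -> [31, 24, 35, 13, 5]
dequeue()->31, [24, 35, 13, 5]
dequeue()->24, [35, 13, 5]

Final queue: [35, 13, 5]


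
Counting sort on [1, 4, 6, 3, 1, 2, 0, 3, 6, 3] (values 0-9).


Input: [1, 4, 6, 3, 1, 2, 0, 3, 6, 3]
Counts: [1, 2, 1, 3, 1, 0, 2, 0, 0, 0]

Sorted: [0, 1, 1, 2, 3, 3, 3, 4, 6, 6]


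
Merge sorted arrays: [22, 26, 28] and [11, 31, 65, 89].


Take 11 from B
Take 22 from A
Take 26 from A
Take 28 from A

Merged: [11, 22, 26, 28, 31, 65, 89]


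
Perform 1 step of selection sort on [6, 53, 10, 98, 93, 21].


Initial: [6, 53, 10, 98, 93, 21]
Step 1: min=6 at 0
  Swap: [6, 53, 10, 98, 93, 21]

After 1 step: [6, 53, 10, 98, 93, 21]


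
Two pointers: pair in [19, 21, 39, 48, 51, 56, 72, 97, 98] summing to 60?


lo=0(19)+hi=8(98)=117
lo=0(19)+hi=7(97)=116
lo=0(19)+hi=6(72)=91
lo=0(19)+hi=5(56)=75
lo=0(19)+hi=4(51)=70
lo=0(19)+hi=3(48)=67
lo=0(19)+hi=2(39)=58
lo=1(21)+hi=2(39)=60

Yes: 21+39=60


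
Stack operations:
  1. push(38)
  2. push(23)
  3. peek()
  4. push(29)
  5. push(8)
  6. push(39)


push(38) -> [38]
push(23) -> [38, 23]
peek()->23
push(29) -> [38, 23, 29]
push(8) -> [38, 23, 29, 8]
push(39) -> [38, 23, 29, 8, 39]

Final stack: [38, 23, 29, 8, 39]


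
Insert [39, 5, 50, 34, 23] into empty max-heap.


Insert 39: [39]
Insert 5: [39, 5]
Insert 50: [50, 5, 39]
Insert 34: [50, 34, 39, 5]
Insert 23: [50, 34, 39, 5, 23]

Final heap: [50, 34, 39, 5, 23]


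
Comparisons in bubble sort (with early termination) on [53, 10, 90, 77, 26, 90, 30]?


Algorithm: bubble sort (with early termination)
Input: [53, 10, 90, 77, 26, 90, 30]
Sorted: [10, 26, 30, 53, 77, 90, 90]

20


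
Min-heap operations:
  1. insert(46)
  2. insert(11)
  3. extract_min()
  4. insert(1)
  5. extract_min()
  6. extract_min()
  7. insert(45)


insert(46) -> [46]
insert(11) -> [11, 46]
extract_min()->11, [46]
insert(1) -> [1, 46]
extract_min()->1, [46]
extract_min()->46, []
insert(45) -> [45]

Final heap: [45]


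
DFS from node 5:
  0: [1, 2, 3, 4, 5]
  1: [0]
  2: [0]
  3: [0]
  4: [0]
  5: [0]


Visit 5, push [0]
Visit 0, push [4, 3, 2, 1]
Visit 1, push []
Visit 2, push []
Visit 3, push []
Visit 4, push []

DFS order: [5, 0, 1, 2, 3, 4]


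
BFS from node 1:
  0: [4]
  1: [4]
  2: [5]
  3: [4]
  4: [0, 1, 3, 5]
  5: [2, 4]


Visit 1, enqueue [4]
Visit 4, enqueue [0, 3, 5]
Visit 0, enqueue []
Visit 3, enqueue []
Visit 5, enqueue [2]
Visit 2, enqueue []

BFS order: [1, 4, 0, 3, 5, 2]


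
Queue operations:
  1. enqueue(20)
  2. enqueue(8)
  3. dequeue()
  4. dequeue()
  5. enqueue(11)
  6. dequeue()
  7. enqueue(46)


enqueue(20) -> [20]
enqueue(8) -> [20, 8]
dequeue()->20, [8]
dequeue()->8, []
enqueue(11) -> [11]
dequeue()->11, []
enqueue(46) -> [46]

Final queue: [46]


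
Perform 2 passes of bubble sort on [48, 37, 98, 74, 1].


Initial: [48, 37, 98, 74, 1]
Pass 1: [37, 48, 74, 1, 98] (3 swaps)
Pass 2: [37, 48, 1, 74, 98] (1 swaps)

After 2 passes: [37, 48, 1, 74, 98]


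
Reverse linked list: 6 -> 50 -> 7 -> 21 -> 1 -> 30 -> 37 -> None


Step 1: curr=6, set curr.next=prev(None) | reversed so far: 6
Step 2: curr=50, set curr.next=prev(6) | reversed so far: 50 -> 6
Step 3: curr=7, set curr.next=prev(50) | reversed so far: 7 -> 50 -> 6
Step 4: curr=21, set curr.next=prev(7) | reversed so far: 21 -> 7 -> 50 -> 6
Step 5: curr=1, set curr.next=prev(21) | reversed so far: 1 -> 21 -> 7 -> 50 -> 6
Step 6: curr=30, set curr.next=prev(1) | reversed so far: 30 -> 1 -> 21 -> 7 -> 50 -> 6
Step 7: curr=37, set curr.next=prev(30) | reversed so far: 37 -> 30 -> 1 -> 21 -> 7 -> 50 -> 6

37 -> 30 -> 1 -> 21 -> 7 -> 50 -> 6 -> None


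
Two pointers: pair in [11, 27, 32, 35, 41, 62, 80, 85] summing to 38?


lo=0(11)+hi=7(85)=96
lo=0(11)+hi=6(80)=91
lo=0(11)+hi=5(62)=73
lo=0(11)+hi=4(41)=52
lo=0(11)+hi=3(35)=46
lo=0(11)+hi=2(32)=43
lo=0(11)+hi=1(27)=38

Yes: 11+27=38


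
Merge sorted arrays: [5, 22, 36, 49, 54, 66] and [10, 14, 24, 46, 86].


Take 5 from A
Take 10 from B
Take 14 from B
Take 22 from A
Take 24 from B
Take 36 from A
Take 46 from B
Take 49 from A
Take 54 from A
Take 66 from A

Merged: [5, 10, 14, 22, 24, 36, 46, 49, 54, 66, 86]


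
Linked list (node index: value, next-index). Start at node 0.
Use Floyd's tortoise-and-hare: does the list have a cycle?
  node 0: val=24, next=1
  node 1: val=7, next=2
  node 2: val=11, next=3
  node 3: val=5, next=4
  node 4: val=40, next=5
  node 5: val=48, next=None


Floyd's tortoise (slow, +1) and hare (fast, +2):
  init: slow=0, fast=0
  step 1: slow=1, fast=2
  step 2: slow=2, fast=4
  step 3: fast 4->5->None, no cycle

Cycle: no


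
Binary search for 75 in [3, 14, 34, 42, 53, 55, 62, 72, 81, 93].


Step 1: lo=0, hi=9, mid=4, val=53
Step 2: lo=5, hi=9, mid=7, val=72
Step 3: lo=8, hi=9, mid=8, val=81

Not found


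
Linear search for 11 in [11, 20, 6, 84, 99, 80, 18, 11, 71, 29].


i=0: 11==11 found!

Found at 0, 1 comps


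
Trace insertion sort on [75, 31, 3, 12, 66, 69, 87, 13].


Initial: [75, 31, 3, 12, 66, 69, 87, 13]
Insert 31: [31, 75, 3, 12, 66, 69, 87, 13]
Insert 3: [3, 31, 75, 12, 66, 69, 87, 13]
Insert 12: [3, 12, 31, 75, 66, 69, 87, 13]
Insert 66: [3, 12, 31, 66, 75, 69, 87, 13]
Insert 69: [3, 12, 31, 66, 69, 75, 87, 13]
Insert 87: [3, 12, 31, 66, 69, 75, 87, 13]
Insert 13: [3, 12, 13, 31, 66, 69, 75, 87]

Sorted: [3, 12, 13, 31, 66, 69, 75, 87]


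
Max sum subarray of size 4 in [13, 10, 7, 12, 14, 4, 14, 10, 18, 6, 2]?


[0:4]: 42
[1:5]: 43
[2:6]: 37
[3:7]: 44
[4:8]: 42
[5:9]: 46
[6:10]: 48
[7:11]: 36

Max: 48 at [6:10]


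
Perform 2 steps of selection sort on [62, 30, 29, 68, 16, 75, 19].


Initial: [62, 30, 29, 68, 16, 75, 19]
Step 1: min=16 at 4
  Swap: [16, 30, 29, 68, 62, 75, 19]
Step 2: min=19 at 6
  Swap: [16, 19, 29, 68, 62, 75, 30]

After 2 steps: [16, 19, 29, 68, 62, 75, 30]


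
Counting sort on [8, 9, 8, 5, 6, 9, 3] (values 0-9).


Input: [8, 9, 8, 5, 6, 9, 3]
Counts: [0, 0, 0, 1, 0, 1, 1, 0, 2, 2]

Sorted: [3, 5, 6, 8, 8, 9, 9]


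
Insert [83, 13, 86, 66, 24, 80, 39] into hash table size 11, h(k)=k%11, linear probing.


Insert 83: h=6 -> slot 6
Insert 13: h=2 -> slot 2
Insert 86: h=9 -> slot 9
Insert 66: h=0 -> slot 0
Insert 24: h=2, 1 probes -> slot 3
Insert 80: h=3, 1 probes -> slot 4
Insert 39: h=6, 1 probes -> slot 7

Table: [66, None, 13, 24, 80, None, 83, 39, None, 86, None]


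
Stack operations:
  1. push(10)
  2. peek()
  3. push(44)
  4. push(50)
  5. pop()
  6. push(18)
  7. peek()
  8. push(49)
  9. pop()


push(10) -> [10]
peek()->10
push(44) -> [10, 44]
push(50) -> [10, 44, 50]
pop()->50, [10, 44]
push(18) -> [10, 44, 18]
peek()->18
push(49) -> [10, 44, 18, 49]
pop()->49, [10, 44, 18]

Final stack: [10, 44, 18]


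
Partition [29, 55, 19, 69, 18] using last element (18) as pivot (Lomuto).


Pivot: 18
Place pivot at 0: [18, 55, 19, 69, 29]

Partitioned: [18, 55, 19, 69, 29]


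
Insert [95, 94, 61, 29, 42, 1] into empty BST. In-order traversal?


Insert 95: root
Insert 94: L from 95
Insert 61: L from 95 -> L from 94
Insert 29: L from 95 -> L from 94 -> L from 61
Insert 42: L from 95 -> L from 94 -> L from 61 -> R from 29
Insert 1: L from 95 -> L from 94 -> L from 61 -> L from 29

In-order: [1, 29, 42, 61, 94, 95]


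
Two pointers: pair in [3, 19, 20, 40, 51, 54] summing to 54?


lo=0(3)+hi=5(54)=57
lo=0(3)+hi=4(51)=54

Yes: 3+51=54


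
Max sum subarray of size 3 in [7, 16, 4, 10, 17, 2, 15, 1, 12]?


[0:3]: 27
[1:4]: 30
[2:5]: 31
[3:6]: 29
[4:7]: 34
[5:8]: 18
[6:9]: 28

Max: 34 at [4:7]


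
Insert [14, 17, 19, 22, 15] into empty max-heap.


Insert 14: [14]
Insert 17: [17, 14]
Insert 19: [19, 14, 17]
Insert 22: [22, 19, 17, 14]
Insert 15: [22, 19, 17, 14, 15]

Final heap: [22, 19, 17, 14, 15]


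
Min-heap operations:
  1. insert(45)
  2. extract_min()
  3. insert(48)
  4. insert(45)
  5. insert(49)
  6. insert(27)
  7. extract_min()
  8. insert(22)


insert(45) -> [45]
extract_min()->45, []
insert(48) -> [48]
insert(45) -> [45, 48]
insert(49) -> [45, 48, 49]
insert(27) -> [27, 45, 49, 48]
extract_min()->27, [45, 48, 49]
insert(22) -> [22, 45, 49, 48]

Final heap: [22, 45, 49, 48]


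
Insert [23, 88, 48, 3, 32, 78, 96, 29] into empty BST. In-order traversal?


Insert 23: root
Insert 88: R from 23
Insert 48: R from 23 -> L from 88
Insert 3: L from 23
Insert 32: R from 23 -> L from 88 -> L from 48
Insert 78: R from 23 -> L from 88 -> R from 48
Insert 96: R from 23 -> R from 88
Insert 29: R from 23 -> L from 88 -> L from 48 -> L from 32

In-order: [3, 23, 29, 32, 48, 78, 88, 96]


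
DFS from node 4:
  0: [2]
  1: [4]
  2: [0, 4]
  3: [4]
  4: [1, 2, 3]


Visit 4, push [3, 2, 1]
Visit 1, push []
Visit 2, push [0]
Visit 0, push []
Visit 3, push []

DFS order: [4, 1, 2, 0, 3]


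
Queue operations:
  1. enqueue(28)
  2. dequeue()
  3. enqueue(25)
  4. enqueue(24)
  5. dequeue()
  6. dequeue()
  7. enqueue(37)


enqueue(28) -> [28]
dequeue()->28, []
enqueue(25) -> [25]
enqueue(24) -> [25, 24]
dequeue()->25, [24]
dequeue()->24, []
enqueue(37) -> [37]

Final queue: [37]


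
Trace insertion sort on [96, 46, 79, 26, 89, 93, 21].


Initial: [96, 46, 79, 26, 89, 93, 21]
Insert 46: [46, 96, 79, 26, 89, 93, 21]
Insert 79: [46, 79, 96, 26, 89, 93, 21]
Insert 26: [26, 46, 79, 96, 89, 93, 21]
Insert 89: [26, 46, 79, 89, 96, 93, 21]
Insert 93: [26, 46, 79, 89, 93, 96, 21]
Insert 21: [21, 26, 46, 79, 89, 93, 96]

Sorted: [21, 26, 46, 79, 89, 93, 96]


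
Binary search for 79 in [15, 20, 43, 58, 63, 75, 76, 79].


Step 1: lo=0, hi=7, mid=3, val=58
Step 2: lo=4, hi=7, mid=5, val=75
Step 3: lo=6, hi=7, mid=6, val=76
Step 4: lo=7, hi=7, mid=7, val=79

Found at index 7


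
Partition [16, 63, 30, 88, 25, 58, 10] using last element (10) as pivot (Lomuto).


Pivot: 10
Place pivot at 0: [10, 63, 30, 88, 25, 58, 16]

Partitioned: [10, 63, 30, 88, 25, 58, 16]


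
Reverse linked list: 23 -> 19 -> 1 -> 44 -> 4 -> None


Step 1: curr=23, set curr.next=prev(None) | reversed so far: 23
Step 2: curr=19, set curr.next=prev(23) | reversed so far: 19 -> 23
Step 3: curr=1, set curr.next=prev(19) | reversed so far: 1 -> 19 -> 23
Step 4: curr=44, set curr.next=prev(1) | reversed so far: 44 -> 1 -> 19 -> 23
Step 5: curr=4, set curr.next=prev(44) | reversed so far: 4 -> 44 -> 1 -> 19 -> 23

4 -> 44 -> 1 -> 19 -> 23 -> None


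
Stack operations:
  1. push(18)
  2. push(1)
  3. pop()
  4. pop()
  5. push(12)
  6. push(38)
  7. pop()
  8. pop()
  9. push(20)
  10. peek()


push(18) -> [18]
push(1) -> [18, 1]
pop()->1, [18]
pop()->18, []
push(12) -> [12]
push(38) -> [12, 38]
pop()->38, [12]
pop()->12, []
push(20) -> [20]
peek()->20

Final stack: [20]


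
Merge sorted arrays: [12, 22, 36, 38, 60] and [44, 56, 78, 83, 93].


Take 12 from A
Take 22 from A
Take 36 from A
Take 38 from A
Take 44 from B
Take 56 from B
Take 60 from A

Merged: [12, 22, 36, 38, 44, 56, 60, 78, 83, 93]


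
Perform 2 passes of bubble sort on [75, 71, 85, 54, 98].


Initial: [75, 71, 85, 54, 98]
Pass 1: [71, 75, 54, 85, 98] (2 swaps)
Pass 2: [71, 54, 75, 85, 98] (1 swaps)

After 2 passes: [71, 54, 75, 85, 98]


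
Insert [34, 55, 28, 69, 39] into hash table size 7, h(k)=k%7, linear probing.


Insert 34: h=6 -> slot 6
Insert 55: h=6, 1 probes -> slot 0
Insert 28: h=0, 1 probes -> slot 1
Insert 69: h=6, 3 probes -> slot 2
Insert 39: h=4 -> slot 4

Table: [55, 28, 69, None, 39, None, 34]


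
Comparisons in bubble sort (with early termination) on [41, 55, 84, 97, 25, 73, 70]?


Algorithm: bubble sort (with early termination)
Input: [41, 55, 84, 97, 25, 73, 70]
Sorted: [25, 41, 55, 70, 73, 84, 97]

20


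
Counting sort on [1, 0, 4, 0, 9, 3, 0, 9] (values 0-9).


Input: [1, 0, 4, 0, 9, 3, 0, 9]
Counts: [3, 1, 0, 1, 1, 0, 0, 0, 0, 2]

Sorted: [0, 0, 0, 1, 3, 4, 9, 9]


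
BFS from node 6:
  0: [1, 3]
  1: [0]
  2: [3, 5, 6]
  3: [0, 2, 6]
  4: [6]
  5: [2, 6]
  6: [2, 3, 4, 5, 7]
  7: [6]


Visit 6, enqueue [2, 3, 4, 5, 7]
Visit 2, enqueue []
Visit 3, enqueue [0]
Visit 4, enqueue []
Visit 5, enqueue []
Visit 7, enqueue []
Visit 0, enqueue [1]
Visit 1, enqueue []

BFS order: [6, 2, 3, 4, 5, 7, 0, 1]


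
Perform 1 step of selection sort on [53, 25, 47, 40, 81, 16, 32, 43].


Initial: [53, 25, 47, 40, 81, 16, 32, 43]
Step 1: min=16 at 5
  Swap: [16, 25, 47, 40, 81, 53, 32, 43]

After 1 step: [16, 25, 47, 40, 81, 53, 32, 43]


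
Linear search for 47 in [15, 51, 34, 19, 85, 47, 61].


i=0: 15!=47
i=1: 51!=47
i=2: 34!=47
i=3: 19!=47
i=4: 85!=47
i=5: 47==47 found!

Found at 5, 6 comps


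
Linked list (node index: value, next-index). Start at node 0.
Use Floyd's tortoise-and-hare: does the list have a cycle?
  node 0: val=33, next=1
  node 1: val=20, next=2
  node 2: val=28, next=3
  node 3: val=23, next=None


Floyd's tortoise (slow, +1) and hare (fast, +2):
  init: slow=0, fast=0
  step 1: slow=1, fast=2
  step 2: fast 2->3->None, no cycle

Cycle: no


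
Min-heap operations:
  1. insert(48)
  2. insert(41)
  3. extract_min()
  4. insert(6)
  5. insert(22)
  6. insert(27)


insert(48) -> [48]
insert(41) -> [41, 48]
extract_min()->41, [48]
insert(6) -> [6, 48]
insert(22) -> [6, 48, 22]
insert(27) -> [6, 27, 22, 48]

Final heap: [6, 27, 22, 48]


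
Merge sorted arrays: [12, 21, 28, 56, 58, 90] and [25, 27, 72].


Take 12 from A
Take 21 from A
Take 25 from B
Take 27 from B
Take 28 from A
Take 56 from A
Take 58 from A
Take 72 from B

Merged: [12, 21, 25, 27, 28, 56, 58, 72, 90]


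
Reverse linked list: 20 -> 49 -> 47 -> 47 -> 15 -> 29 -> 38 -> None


Step 1: curr=20, set curr.next=prev(None) | reversed so far: 20
Step 2: curr=49, set curr.next=prev(20) | reversed so far: 49 -> 20
Step 3: curr=47, set curr.next=prev(49) | reversed so far: 47 -> 49 -> 20
Step 4: curr=47, set curr.next=prev(47) | reversed so far: 47 -> 47 -> 49 -> 20
Step 5: curr=15, set curr.next=prev(47) | reversed so far: 15 -> 47 -> 47 -> 49 -> 20
Step 6: curr=29, set curr.next=prev(15) | reversed so far: 29 -> 15 -> 47 -> 47 -> 49 -> 20
Step 7: curr=38, set curr.next=prev(29) | reversed so far: 38 -> 29 -> 15 -> 47 -> 47 -> 49 -> 20

38 -> 29 -> 15 -> 47 -> 47 -> 49 -> 20 -> None


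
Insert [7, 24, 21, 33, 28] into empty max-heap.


Insert 7: [7]
Insert 24: [24, 7]
Insert 21: [24, 7, 21]
Insert 33: [33, 24, 21, 7]
Insert 28: [33, 28, 21, 7, 24]

Final heap: [33, 28, 21, 7, 24]


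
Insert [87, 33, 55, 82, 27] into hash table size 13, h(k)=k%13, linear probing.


Insert 87: h=9 -> slot 9
Insert 33: h=7 -> slot 7
Insert 55: h=3 -> slot 3
Insert 82: h=4 -> slot 4
Insert 27: h=1 -> slot 1

Table: [None, 27, None, 55, 82, None, None, 33, None, 87, None, None, None]


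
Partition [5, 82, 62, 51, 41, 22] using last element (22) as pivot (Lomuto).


Pivot: 22
  5 <= 22: advance i (no swap)
Place pivot at 1: [5, 22, 62, 51, 41, 82]

Partitioned: [5, 22, 62, 51, 41, 82]


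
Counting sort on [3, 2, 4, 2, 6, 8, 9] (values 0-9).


Input: [3, 2, 4, 2, 6, 8, 9]
Counts: [0, 0, 2, 1, 1, 0, 1, 0, 1, 1]

Sorted: [2, 2, 3, 4, 6, 8, 9]


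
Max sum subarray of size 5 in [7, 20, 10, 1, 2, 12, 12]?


[0:5]: 40
[1:6]: 45
[2:7]: 37

Max: 45 at [1:6]


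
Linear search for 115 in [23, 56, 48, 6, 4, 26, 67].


i=0: 23!=115
i=1: 56!=115
i=2: 48!=115
i=3: 6!=115
i=4: 4!=115
i=5: 26!=115
i=6: 67!=115

Not found, 7 comps


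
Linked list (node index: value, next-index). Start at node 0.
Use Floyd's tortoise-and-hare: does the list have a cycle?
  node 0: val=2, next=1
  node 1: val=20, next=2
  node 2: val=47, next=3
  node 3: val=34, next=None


Floyd's tortoise (slow, +1) and hare (fast, +2):
  init: slow=0, fast=0
  step 1: slow=1, fast=2
  step 2: fast 2->3->None, no cycle

Cycle: no


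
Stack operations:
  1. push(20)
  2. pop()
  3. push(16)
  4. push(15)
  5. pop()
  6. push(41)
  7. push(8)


push(20) -> [20]
pop()->20, []
push(16) -> [16]
push(15) -> [16, 15]
pop()->15, [16]
push(41) -> [16, 41]
push(8) -> [16, 41, 8]

Final stack: [16, 41, 8]


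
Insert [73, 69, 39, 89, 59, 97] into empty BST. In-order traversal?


Insert 73: root
Insert 69: L from 73
Insert 39: L from 73 -> L from 69
Insert 89: R from 73
Insert 59: L from 73 -> L from 69 -> R from 39
Insert 97: R from 73 -> R from 89

In-order: [39, 59, 69, 73, 89, 97]


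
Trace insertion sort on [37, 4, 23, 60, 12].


Initial: [37, 4, 23, 60, 12]
Insert 4: [4, 37, 23, 60, 12]
Insert 23: [4, 23, 37, 60, 12]
Insert 60: [4, 23, 37, 60, 12]
Insert 12: [4, 12, 23, 37, 60]

Sorted: [4, 12, 23, 37, 60]


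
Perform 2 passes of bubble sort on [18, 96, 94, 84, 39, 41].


Initial: [18, 96, 94, 84, 39, 41]
Pass 1: [18, 94, 84, 39, 41, 96] (4 swaps)
Pass 2: [18, 84, 39, 41, 94, 96] (3 swaps)

After 2 passes: [18, 84, 39, 41, 94, 96]


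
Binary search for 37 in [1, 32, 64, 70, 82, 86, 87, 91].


Step 1: lo=0, hi=7, mid=3, val=70
Step 2: lo=0, hi=2, mid=1, val=32
Step 3: lo=2, hi=2, mid=2, val=64

Not found


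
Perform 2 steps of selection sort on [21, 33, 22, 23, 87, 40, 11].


Initial: [21, 33, 22, 23, 87, 40, 11]
Step 1: min=11 at 6
  Swap: [11, 33, 22, 23, 87, 40, 21]
Step 2: min=21 at 6
  Swap: [11, 21, 22, 23, 87, 40, 33]

After 2 steps: [11, 21, 22, 23, 87, 40, 33]


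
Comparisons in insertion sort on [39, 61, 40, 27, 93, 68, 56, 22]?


Algorithm: insertion sort
Input: [39, 61, 40, 27, 93, 68, 56, 22]
Sorted: [22, 27, 39, 40, 56, 61, 68, 93]

20


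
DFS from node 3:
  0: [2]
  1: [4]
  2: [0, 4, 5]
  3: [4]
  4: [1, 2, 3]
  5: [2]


Visit 3, push [4]
Visit 4, push [2, 1]
Visit 1, push []
Visit 2, push [5, 0]
Visit 0, push []
Visit 5, push []

DFS order: [3, 4, 1, 2, 0, 5]


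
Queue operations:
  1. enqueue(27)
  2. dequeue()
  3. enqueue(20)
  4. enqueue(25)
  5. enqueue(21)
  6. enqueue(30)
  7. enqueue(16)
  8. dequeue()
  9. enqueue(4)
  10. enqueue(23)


enqueue(27) -> [27]
dequeue()->27, []
enqueue(20) -> [20]
enqueue(25) -> [20, 25]
enqueue(21) -> [20, 25, 21]
enqueue(30) -> [20, 25, 21, 30]
enqueue(16) -> [20, 25, 21, 30, 16]
dequeue()->20, [25, 21, 30, 16]
enqueue(4) -> [25, 21, 30, 16, 4]
enqueue(23) -> [25, 21, 30, 16, 4, 23]

Final queue: [25, 21, 30, 16, 4, 23]


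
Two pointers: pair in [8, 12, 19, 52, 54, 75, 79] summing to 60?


lo=0(8)+hi=6(79)=87
lo=0(8)+hi=5(75)=83
lo=0(8)+hi=4(54)=62
lo=0(8)+hi=3(52)=60

Yes: 8+52=60


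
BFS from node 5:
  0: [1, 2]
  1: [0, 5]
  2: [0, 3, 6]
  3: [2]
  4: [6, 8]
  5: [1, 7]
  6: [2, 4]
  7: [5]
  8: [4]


Visit 5, enqueue [1, 7]
Visit 1, enqueue [0]
Visit 7, enqueue []
Visit 0, enqueue [2]
Visit 2, enqueue [3, 6]
Visit 3, enqueue []
Visit 6, enqueue [4]
Visit 4, enqueue [8]
Visit 8, enqueue []

BFS order: [5, 1, 7, 0, 2, 3, 6, 4, 8]


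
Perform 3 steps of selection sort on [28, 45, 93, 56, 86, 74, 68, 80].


Initial: [28, 45, 93, 56, 86, 74, 68, 80]
Step 1: min=28 at 0
  Swap: [28, 45, 93, 56, 86, 74, 68, 80]
Step 2: min=45 at 1
  Swap: [28, 45, 93, 56, 86, 74, 68, 80]
Step 3: min=56 at 3
  Swap: [28, 45, 56, 93, 86, 74, 68, 80]

After 3 steps: [28, 45, 56, 93, 86, 74, 68, 80]


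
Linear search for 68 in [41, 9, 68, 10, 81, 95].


i=0: 41!=68
i=1: 9!=68
i=2: 68==68 found!

Found at 2, 3 comps


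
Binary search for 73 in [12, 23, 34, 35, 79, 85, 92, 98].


Step 1: lo=0, hi=7, mid=3, val=35
Step 2: lo=4, hi=7, mid=5, val=85
Step 3: lo=4, hi=4, mid=4, val=79

Not found


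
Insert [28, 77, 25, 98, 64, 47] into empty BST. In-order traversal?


Insert 28: root
Insert 77: R from 28
Insert 25: L from 28
Insert 98: R from 28 -> R from 77
Insert 64: R from 28 -> L from 77
Insert 47: R from 28 -> L from 77 -> L from 64

In-order: [25, 28, 47, 64, 77, 98]


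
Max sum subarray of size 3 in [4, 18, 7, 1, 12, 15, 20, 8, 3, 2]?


[0:3]: 29
[1:4]: 26
[2:5]: 20
[3:6]: 28
[4:7]: 47
[5:8]: 43
[6:9]: 31
[7:10]: 13

Max: 47 at [4:7]


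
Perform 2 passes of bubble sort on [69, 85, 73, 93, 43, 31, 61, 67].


Initial: [69, 85, 73, 93, 43, 31, 61, 67]
Pass 1: [69, 73, 85, 43, 31, 61, 67, 93] (5 swaps)
Pass 2: [69, 73, 43, 31, 61, 67, 85, 93] (4 swaps)

After 2 passes: [69, 73, 43, 31, 61, 67, 85, 93]


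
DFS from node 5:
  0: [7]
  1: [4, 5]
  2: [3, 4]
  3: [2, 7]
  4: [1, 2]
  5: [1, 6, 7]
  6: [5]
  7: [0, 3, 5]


Visit 5, push [7, 6, 1]
Visit 1, push [4]
Visit 4, push [2]
Visit 2, push [3]
Visit 3, push [7]
Visit 7, push [0]
Visit 0, push []
Visit 6, push []

DFS order: [5, 1, 4, 2, 3, 7, 0, 6]


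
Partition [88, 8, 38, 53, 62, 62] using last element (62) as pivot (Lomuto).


Pivot: 62
  8 <= 62: swap -> [8, 88, 38, 53, 62, 62]
  38 <= 62: swap -> [8, 38, 88, 53, 62, 62]
  53 <= 62: swap -> [8, 38, 53, 88, 62, 62]
  62 <= 62: swap -> [8, 38, 53, 62, 88, 62]
Place pivot at 4: [8, 38, 53, 62, 62, 88]

Partitioned: [8, 38, 53, 62, 62, 88]


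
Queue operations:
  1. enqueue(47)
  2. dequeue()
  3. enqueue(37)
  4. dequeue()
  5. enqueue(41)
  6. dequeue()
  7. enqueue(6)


enqueue(47) -> [47]
dequeue()->47, []
enqueue(37) -> [37]
dequeue()->37, []
enqueue(41) -> [41]
dequeue()->41, []
enqueue(6) -> [6]

Final queue: [6]


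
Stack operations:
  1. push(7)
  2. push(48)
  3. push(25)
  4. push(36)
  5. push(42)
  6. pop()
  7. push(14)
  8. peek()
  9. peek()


push(7) -> [7]
push(48) -> [7, 48]
push(25) -> [7, 48, 25]
push(36) -> [7, 48, 25, 36]
push(42) -> [7, 48, 25, 36, 42]
pop()->42, [7, 48, 25, 36]
push(14) -> [7, 48, 25, 36, 14]
peek()->14
peek()->14

Final stack: [7, 48, 25, 36, 14]


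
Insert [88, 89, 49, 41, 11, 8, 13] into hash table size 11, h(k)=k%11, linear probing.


Insert 88: h=0 -> slot 0
Insert 89: h=1 -> slot 1
Insert 49: h=5 -> slot 5
Insert 41: h=8 -> slot 8
Insert 11: h=0, 2 probes -> slot 2
Insert 8: h=8, 1 probes -> slot 9
Insert 13: h=2, 1 probes -> slot 3

Table: [88, 89, 11, 13, None, 49, None, None, 41, 8, None]


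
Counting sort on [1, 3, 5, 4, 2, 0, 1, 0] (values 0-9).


Input: [1, 3, 5, 4, 2, 0, 1, 0]
Counts: [2, 2, 1, 1, 1, 1, 0, 0, 0, 0]

Sorted: [0, 0, 1, 1, 2, 3, 4, 5]


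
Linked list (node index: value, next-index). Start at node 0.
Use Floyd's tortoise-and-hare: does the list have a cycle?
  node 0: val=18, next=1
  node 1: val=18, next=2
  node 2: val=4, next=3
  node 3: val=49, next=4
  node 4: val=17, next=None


Floyd's tortoise (slow, +1) and hare (fast, +2):
  init: slow=0, fast=0
  step 1: slow=1, fast=2
  step 2: slow=2, fast=4
  step 3: fast -> None, no cycle

Cycle: no


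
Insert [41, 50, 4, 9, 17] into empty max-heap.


Insert 41: [41]
Insert 50: [50, 41]
Insert 4: [50, 41, 4]
Insert 9: [50, 41, 4, 9]
Insert 17: [50, 41, 4, 9, 17]

Final heap: [50, 41, 4, 9, 17]


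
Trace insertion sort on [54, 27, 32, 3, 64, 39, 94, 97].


Initial: [54, 27, 32, 3, 64, 39, 94, 97]
Insert 27: [27, 54, 32, 3, 64, 39, 94, 97]
Insert 32: [27, 32, 54, 3, 64, 39, 94, 97]
Insert 3: [3, 27, 32, 54, 64, 39, 94, 97]
Insert 64: [3, 27, 32, 54, 64, 39, 94, 97]
Insert 39: [3, 27, 32, 39, 54, 64, 94, 97]
Insert 94: [3, 27, 32, 39, 54, 64, 94, 97]
Insert 97: [3, 27, 32, 39, 54, 64, 94, 97]

Sorted: [3, 27, 32, 39, 54, 64, 94, 97]


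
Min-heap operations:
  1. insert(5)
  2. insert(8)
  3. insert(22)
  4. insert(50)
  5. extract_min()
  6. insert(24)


insert(5) -> [5]
insert(8) -> [5, 8]
insert(22) -> [5, 8, 22]
insert(50) -> [5, 8, 22, 50]
extract_min()->5, [8, 50, 22]
insert(24) -> [8, 24, 22, 50]

Final heap: [8, 24, 22, 50]


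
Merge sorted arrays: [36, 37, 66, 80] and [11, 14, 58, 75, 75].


Take 11 from B
Take 14 from B
Take 36 from A
Take 37 from A
Take 58 from B
Take 66 from A
Take 75 from B
Take 75 from B

Merged: [11, 14, 36, 37, 58, 66, 75, 75, 80]


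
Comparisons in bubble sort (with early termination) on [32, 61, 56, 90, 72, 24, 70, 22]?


Algorithm: bubble sort (with early termination)
Input: [32, 61, 56, 90, 72, 24, 70, 22]
Sorted: [22, 24, 32, 56, 61, 70, 72, 90]

28


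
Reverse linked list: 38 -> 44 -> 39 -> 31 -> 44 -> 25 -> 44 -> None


Step 1: curr=38, set curr.next=prev(None) | reversed so far: 38
Step 2: curr=44, set curr.next=prev(38) | reversed so far: 44 -> 38
Step 3: curr=39, set curr.next=prev(44) | reversed so far: 39 -> 44 -> 38
Step 4: curr=31, set curr.next=prev(39) | reversed so far: 31 -> 39 -> 44 -> 38
Step 5: curr=44, set curr.next=prev(31) | reversed so far: 44 -> 31 -> 39 -> 44 -> 38
Step 6: curr=25, set curr.next=prev(44) | reversed so far: 25 -> 44 -> 31 -> 39 -> 44 -> 38
Step 7: curr=44, set curr.next=prev(25) | reversed so far: 44 -> 25 -> 44 -> 31 -> 39 -> 44 -> 38

44 -> 25 -> 44 -> 31 -> 39 -> 44 -> 38 -> None


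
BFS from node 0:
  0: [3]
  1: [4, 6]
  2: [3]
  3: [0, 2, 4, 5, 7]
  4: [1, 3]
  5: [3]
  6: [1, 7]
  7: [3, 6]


Visit 0, enqueue [3]
Visit 3, enqueue [2, 4, 5, 7]
Visit 2, enqueue []
Visit 4, enqueue [1]
Visit 5, enqueue []
Visit 7, enqueue [6]
Visit 1, enqueue []
Visit 6, enqueue []

BFS order: [0, 3, 2, 4, 5, 7, 1, 6]


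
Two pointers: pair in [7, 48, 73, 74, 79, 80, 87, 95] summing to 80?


lo=0(7)+hi=7(95)=102
lo=0(7)+hi=6(87)=94
lo=0(7)+hi=5(80)=87
lo=0(7)+hi=4(79)=86
lo=0(7)+hi=3(74)=81
lo=0(7)+hi=2(73)=80

Yes: 7+73=80


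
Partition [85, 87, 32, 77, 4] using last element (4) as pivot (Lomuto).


Pivot: 4
Place pivot at 0: [4, 87, 32, 77, 85]

Partitioned: [4, 87, 32, 77, 85]


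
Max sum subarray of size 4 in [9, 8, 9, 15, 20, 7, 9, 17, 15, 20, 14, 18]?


[0:4]: 41
[1:5]: 52
[2:6]: 51
[3:7]: 51
[4:8]: 53
[5:9]: 48
[6:10]: 61
[7:11]: 66
[8:12]: 67

Max: 67 at [8:12]


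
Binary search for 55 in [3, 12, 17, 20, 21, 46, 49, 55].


Step 1: lo=0, hi=7, mid=3, val=20
Step 2: lo=4, hi=7, mid=5, val=46
Step 3: lo=6, hi=7, mid=6, val=49
Step 4: lo=7, hi=7, mid=7, val=55

Found at index 7


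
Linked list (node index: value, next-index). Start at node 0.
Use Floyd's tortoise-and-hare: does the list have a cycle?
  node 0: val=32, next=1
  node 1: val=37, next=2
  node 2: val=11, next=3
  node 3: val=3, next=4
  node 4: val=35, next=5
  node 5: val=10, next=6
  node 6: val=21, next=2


Floyd's tortoise (slow, +1) and hare (fast, +2):
  init: slow=0, fast=0
  step 1: slow=1, fast=2
  step 2: slow=2, fast=4
  step 3: slow=3, fast=6
  step 4: slow=4, fast=3
  step 5: slow=5, fast=5
  slow == fast at node 5: cycle detected

Cycle: yes


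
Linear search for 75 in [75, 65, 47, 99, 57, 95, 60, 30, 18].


i=0: 75==75 found!

Found at 0, 1 comps


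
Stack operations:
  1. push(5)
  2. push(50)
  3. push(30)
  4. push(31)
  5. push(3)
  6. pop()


push(5) -> [5]
push(50) -> [5, 50]
push(30) -> [5, 50, 30]
push(31) -> [5, 50, 30, 31]
push(3) -> [5, 50, 30, 31, 3]
pop()->3, [5, 50, 30, 31]

Final stack: [5, 50, 30, 31]


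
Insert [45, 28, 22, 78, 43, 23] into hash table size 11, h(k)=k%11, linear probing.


Insert 45: h=1 -> slot 1
Insert 28: h=6 -> slot 6
Insert 22: h=0 -> slot 0
Insert 78: h=1, 1 probes -> slot 2
Insert 43: h=10 -> slot 10
Insert 23: h=1, 2 probes -> slot 3

Table: [22, 45, 78, 23, None, None, 28, None, None, None, 43]


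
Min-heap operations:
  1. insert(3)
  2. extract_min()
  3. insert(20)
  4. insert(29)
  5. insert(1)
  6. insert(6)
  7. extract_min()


insert(3) -> [3]
extract_min()->3, []
insert(20) -> [20]
insert(29) -> [20, 29]
insert(1) -> [1, 29, 20]
insert(6) -> [1, 6, 20, 29]
extract_min()->1, [6, 29, 20]

Final heap: [6, 29, 20]


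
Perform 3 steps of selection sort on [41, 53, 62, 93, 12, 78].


Initial: [41, 53, 62, 93, 12, 78]
Step 1: min=12 at 4
  Swap: [12, 53, 62, 93, 41, 78]
Step 2: min=41 at 4
  Swap: [12, 41, 62, 93, 53, 78]
Step 3: min=53 at 4
  Swap: [12, 41, 53, 93, 62, 78]

After 3 steps: [12, 41, 53, 93, 62, 78]


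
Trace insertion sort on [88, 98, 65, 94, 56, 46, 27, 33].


Initial: [88, 98, 65, 94, 56, 46, 27, 33]
Insert 98: [88, 98, 65, 94, 56, 46, 27, 33]
Insert 65: [65, 88, 98, 94, 56, 46, 27, 33]
Insert 94: [65, 88, 94, 98, 56, 46, 27, 33]
Insert 56: [56, 65, 88, 94, 98, 46, 27, 33]
Insert 46: [46, 56, 65, 88, 94, 98, 27, 33]
Insert 27: [27, 46, 56, 65, 88, 94, 98, 33]
Insert 33: [27, 33, 46, 56, 65, 88, 94, 98]

Sorted: [27, 33, 46, 56, 65, 88, 94, 98]


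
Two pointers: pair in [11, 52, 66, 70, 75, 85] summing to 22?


lo=0(11)+hi=5(85)=96
lo=0(11)+hi=4(75)=86
lo=0(11)+hi=3(70)=81
lo=0(11)+hi=2(66)=77
lo=0(11)+hi=1(52)=63

No pair found


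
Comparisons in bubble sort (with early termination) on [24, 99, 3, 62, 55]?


Algorithm: bubble sort (with early termination)
Input: [24, 99, 3, 62, 55]
Sorted: [3, 24, 55, 62, 99]

9


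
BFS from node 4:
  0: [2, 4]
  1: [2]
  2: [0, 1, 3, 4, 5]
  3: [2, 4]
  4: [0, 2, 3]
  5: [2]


Visit 4, enqueue [0, 2, 3]
Visit 0, enqueue []
Visit 2, enqueue [1, 5]
Visit 3, enqueue []
Visit 1, enqueue []
Visit 5, enqueue []

BFS order: [4, 0, 2, 3, 1, 5]


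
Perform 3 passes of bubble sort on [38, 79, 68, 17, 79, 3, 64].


Initial: [38, 79, 68, 17, 79, 3, 64]
Pass 1: [38, 68, 17, 79, 3, 64, 79] (4 swaps)
Pass 2: [38, 17, 68, 3, 64, 79, 79] (3 swaps)
Pass 3: [17, 38, 3, 64, 68, 79, 79] (3 swaps)

After 3 passes: [17, 38, 3, 64, 68, 79, 79]


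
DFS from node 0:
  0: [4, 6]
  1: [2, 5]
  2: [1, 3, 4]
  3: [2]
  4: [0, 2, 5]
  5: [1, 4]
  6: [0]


Visit 0, push [6, 4]
Visit 4, push [5, 2]
Visit 2, push [3, 1]
Visit 1, push [5]
Visit 5, push []
Visit 3, push []
Visit 6, push []

DFS order: [0, 4, 2, 1, 5, 3, 6]


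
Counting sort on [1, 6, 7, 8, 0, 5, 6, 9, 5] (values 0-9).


Input: [1, 6, 7, 8, 0, 5, 6, 9, 5]
Counts: [1, 1, 0, 0, 0, 2, 2, 1, 1, 1]

Sorted: [0, 1, 5, 5, 6, 6, 7, 8, 9]


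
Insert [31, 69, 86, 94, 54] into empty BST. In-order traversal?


Insert 31: root
Insert 69: R from 31
Insert 86: R from 31 -> R from 69
Insert 94: R from 31 -> R from 69 -> R from 86
Insert 54: R from 31 -> L from 69

In-order: [31, 54, 69, 86, 94]


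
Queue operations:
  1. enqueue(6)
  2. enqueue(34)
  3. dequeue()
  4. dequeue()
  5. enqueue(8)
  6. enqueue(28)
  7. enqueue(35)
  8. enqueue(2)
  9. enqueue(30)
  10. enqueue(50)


enqueue(6) -> [6]
enqueue(34) -> [6, 34]
dequeue()->6, [34]
dequeue()->34, []
enqueue(8) -> [8]
enqueue(28) -> [8, 28]
enqueue(35) -> [8, 28, 35]
enqueue(2) -> [8, 28, 35, 2]
enqueue(30) -> [8, 28, 35, 2, 30]
enqueue(50) -> [8, 28, 35, 2, 30, 50]

Final queue: [8, 28, 35, 2, 30, 50]


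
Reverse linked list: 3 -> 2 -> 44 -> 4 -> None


Step 1: curr=3, set curr.next=prev(None) | reversed so far: 3
Step 2: curr=2, set curr.next=prev(3) | reversed so far: 2 -> 3
Step 3: curr=44, set curr.next=prev(2) | reversed so far: 44 -> 2 -> 3
Step 4: curr=4, set curr.next=prev(44) | reversed so far: 4 -> 44 -> 2 -> 3

4 -> 44 -> 2 -> 3 -> None


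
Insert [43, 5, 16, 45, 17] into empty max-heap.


Insert 43: [43]
Insert 5: [43, 5]
Insert 16: [43, 5, 16]
Insert 45: [45, 43, 16, 5]
Insert 17: [45, 43, 16, 5, 17]

Final heap: [45, 43, 16, 5, 17]


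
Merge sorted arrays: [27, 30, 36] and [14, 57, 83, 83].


Take 14 from B
Take 27 from A
Take 30 from A
Take 36 from A

Merged: [14, 27, 30, 36, 57, 83, 83]


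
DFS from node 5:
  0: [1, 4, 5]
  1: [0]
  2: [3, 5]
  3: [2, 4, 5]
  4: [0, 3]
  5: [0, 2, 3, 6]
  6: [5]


Visit 5, push [6, 3, 2, 0]
Visit 0, push [4, 1]
Visit 1, push []
Visit 4, push [3]
Visit 3, push [2]
Visit 2, push []
Visit 6, push []

DFS order: [5, 0, 1, 4, 3, 2, 6]


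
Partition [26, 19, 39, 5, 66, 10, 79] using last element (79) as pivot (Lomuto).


Pivot: 79
  26 <= 79: advance i (no swap)
  19 <= 79: advance i (no swap)
  39 <= 79: advance i (no swap)
  5 <= 79: advance i (no swap)
  66 <= 79: advance i (no swap)
  10 <= 79: advance i (no swap)
Place pivot at 6: [26, 19, 39, 5, 66, 10, 79]

Partitioned: [26, 19, 39, 5, 66, 10, 79]


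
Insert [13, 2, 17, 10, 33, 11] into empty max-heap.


Insert 13: [13]
Insert 2: [13, 2]
Insert 17: [17, 2, 13]
Insert 10: [17, 10, 13, 2]
Insert 33: [33, 17, 13, 2, 10]
Insert 11: [33, 17, 13, 2, 10, 11]

Final heap: [33, 17, 13, 2, 10, 11]


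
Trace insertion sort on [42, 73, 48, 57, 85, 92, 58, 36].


Initial: [42, 73, 48, 57, 85, 92, 58, 36]
Insert 73: [42, 73, 48, 57, 85, 92, 58, 36]
Insert 48: [42, 48, 73, 57, 85, 92, 58, 36]
Insert 57: [42, 48, 57, 73, 85, 92, 58, 36]
Insert 85: [42, 48, 57, 73, 85, 92, 58, 36]
Insert 92: [42, 48, 57, 73, 85, 92, 58, 36]
Insert 58: [42, 48, 57, 58, 73, 85, 92, 36]
Insert 36: [36, 42, 48, 57, 58, 73, 85, 92]

Sorted: [36, 42, 48, 57, 58, 73, 85, 92]


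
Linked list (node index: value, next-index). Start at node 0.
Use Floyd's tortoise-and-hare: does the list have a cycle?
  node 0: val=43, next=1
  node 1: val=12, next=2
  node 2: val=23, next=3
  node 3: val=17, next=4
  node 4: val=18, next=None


Floyd's tortoise (slow, +1) and hare (fast, +2):
  init: slow=0, fast=0
  step 1: slow=1, fast=2
  step 2: slow=2, fast=4
  step 3: fast -> None, no cycle

Cycle: no


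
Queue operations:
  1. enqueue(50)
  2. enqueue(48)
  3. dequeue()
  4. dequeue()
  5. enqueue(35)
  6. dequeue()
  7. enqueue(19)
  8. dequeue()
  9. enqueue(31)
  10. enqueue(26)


enqueue(50) -> [50]
enqueue(48) -> [50, 48]
dequeue()->50, [48]
dequeue()->48, []
enqueue(35) -> [35]
dequeue()->35, []
enqueue(19) -> [19]
dequeue()->19, []
enqueue(31) -> [31]
enqueue(26) -> [31, 26]

Final queue: [31, 26]
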